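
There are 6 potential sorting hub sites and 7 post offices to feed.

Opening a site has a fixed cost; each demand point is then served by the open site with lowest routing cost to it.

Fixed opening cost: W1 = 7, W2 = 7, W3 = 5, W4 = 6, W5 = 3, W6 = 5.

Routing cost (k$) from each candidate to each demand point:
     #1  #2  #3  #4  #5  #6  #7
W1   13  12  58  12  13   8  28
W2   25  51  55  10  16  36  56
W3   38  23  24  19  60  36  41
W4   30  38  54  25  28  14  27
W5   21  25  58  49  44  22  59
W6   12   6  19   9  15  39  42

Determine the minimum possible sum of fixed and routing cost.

107

Open {W1, W6}: assign each demand point to its cheapest open site.
  #1→W6 12, #2→W6 6, #3→W6 19, #4→W6 9, #5→W1 13, #6→W1 8, #7→W1 28
  routing cost 95, fixed 12 → total 107.
Compare {W1, W5, W6}: routing cost 95 + fixed 15 = 110.
Compare {W1, W3, W6}: routing cost 95 + fixed 17 = 112.
Compare {W1, W4, W6}: routing cost 94 + fixed 18 = 112.
All other subsets cost ≥ 110. Minimum total cost: 107.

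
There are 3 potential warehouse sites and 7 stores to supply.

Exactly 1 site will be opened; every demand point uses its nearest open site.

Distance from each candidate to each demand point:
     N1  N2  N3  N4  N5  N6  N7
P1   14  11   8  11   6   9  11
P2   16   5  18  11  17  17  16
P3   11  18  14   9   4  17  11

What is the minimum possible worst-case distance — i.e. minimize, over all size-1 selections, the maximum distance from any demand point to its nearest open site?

14

Open {P1}.
  Farthest demand point is N1 at distance 14 (to P1); all others are ≤ 14.
With {P2} the worst case is 18.
With {P3} the worst case is 18.
No size-1 selection achieves below 14.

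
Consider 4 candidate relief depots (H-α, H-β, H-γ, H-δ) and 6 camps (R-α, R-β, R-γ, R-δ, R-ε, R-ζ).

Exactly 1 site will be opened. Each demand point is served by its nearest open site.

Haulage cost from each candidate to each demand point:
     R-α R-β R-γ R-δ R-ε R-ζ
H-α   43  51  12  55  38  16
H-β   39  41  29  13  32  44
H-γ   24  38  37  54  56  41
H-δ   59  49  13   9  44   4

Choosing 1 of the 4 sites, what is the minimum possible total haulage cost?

178

Open {H-δ}.
  R-α→H-δ 59, R-β→H-δ 49, R-γ→H-δ 13, R-δ→H-δ 9, R-ε→H-δ 44, R-ζ→H-δ 4  ⇒ total 178.
Compare {H-β}: total 198.
Compare {H-α}: total 215.
No size-1 selection does better; minimum is 178.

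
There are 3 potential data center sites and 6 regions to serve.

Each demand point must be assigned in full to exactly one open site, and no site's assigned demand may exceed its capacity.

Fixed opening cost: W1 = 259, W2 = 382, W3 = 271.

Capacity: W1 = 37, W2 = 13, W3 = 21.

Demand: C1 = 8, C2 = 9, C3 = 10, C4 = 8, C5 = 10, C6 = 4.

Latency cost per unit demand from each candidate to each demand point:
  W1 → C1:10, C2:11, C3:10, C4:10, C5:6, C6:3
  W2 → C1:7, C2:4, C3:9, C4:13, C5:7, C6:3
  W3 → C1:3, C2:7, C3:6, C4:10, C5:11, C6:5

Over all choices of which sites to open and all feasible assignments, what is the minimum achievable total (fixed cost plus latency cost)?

865

Open {W1, W3}; cheapest assignment that respects the capacities:
  W1 (cap 37, load 31): C2, C4, C5, C6 — cost 9×11 + 8×10 + 10×6 + 4×3 = 251
  W3 (cap 21, load 18): C1, C3 — cost 8×3 + 10×6 = 84
  Shipping 335, fixed 530 → total 865.
  Any other capacity-feasible assignment to {W1, W3} ships for at least 335.
Compare {W1, W2}: its best feasible assignment gives total 1009.
Compare {W1, W2, W3}: its best feasible assignment gives total 1184.
Every other set of open sites that can feasibly serve all demand totals ≥ 1009 even under its best assignment. Minimum: 865.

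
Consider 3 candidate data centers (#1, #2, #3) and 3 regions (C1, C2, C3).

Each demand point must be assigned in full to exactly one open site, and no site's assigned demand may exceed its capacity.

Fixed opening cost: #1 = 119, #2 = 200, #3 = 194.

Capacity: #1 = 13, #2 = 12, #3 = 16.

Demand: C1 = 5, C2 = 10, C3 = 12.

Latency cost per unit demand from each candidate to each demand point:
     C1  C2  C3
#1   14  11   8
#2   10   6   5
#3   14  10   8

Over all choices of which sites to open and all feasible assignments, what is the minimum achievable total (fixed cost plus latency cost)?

Open {#1, #3}; cheapest assignment that respects the capacities:
  #1 (cap 13, load 12): C3 — cost 12×8 = 96
  #3 (cap 16, load 15): C1, C2 — cost 5×14 + 10×10 = 170
  Shipping 266, fixed 313 → total 579.
  Any other capacity-feasible assignment to {#1, #3} ships for at least 266.
Compare {#2, #3}: its best feasible assignment gives total 624.
Compare {#1, #2, #3}: its best feasible assignment gives total 739.
Every other set of open sites that can feasibly serve all demand totals ≥ 624 even under its best assignment. Minimum: 579.

579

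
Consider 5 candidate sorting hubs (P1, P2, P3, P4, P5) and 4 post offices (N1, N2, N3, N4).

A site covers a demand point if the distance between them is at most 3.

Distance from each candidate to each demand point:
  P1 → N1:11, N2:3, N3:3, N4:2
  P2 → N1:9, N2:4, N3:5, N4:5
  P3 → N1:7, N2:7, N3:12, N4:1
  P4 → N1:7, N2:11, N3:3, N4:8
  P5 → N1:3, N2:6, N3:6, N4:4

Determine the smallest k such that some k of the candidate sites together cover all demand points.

Coverage sets (demand points within 3 of each site):
  P1: {N2, N3, N4}
  P2: {}
  P3: {N4}
  P4: {N3}
  P5: {N1}
No single site covers all 4 demand points.
But {P1, P5} covers everything, so the minimum is 2.

2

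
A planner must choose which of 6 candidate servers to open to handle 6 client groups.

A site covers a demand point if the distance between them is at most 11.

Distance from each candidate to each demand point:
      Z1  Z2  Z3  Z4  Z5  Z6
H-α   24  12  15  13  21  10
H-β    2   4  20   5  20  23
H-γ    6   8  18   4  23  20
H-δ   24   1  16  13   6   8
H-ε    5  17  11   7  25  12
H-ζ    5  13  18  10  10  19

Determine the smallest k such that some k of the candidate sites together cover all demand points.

2

Coverage sets (demand points within 11 of each site):
  H-α: {Z6}
  H-β: {Z1, Z2, Z4}
  H-γ: {Z1, Z2, Z4}
  H-δ: {Z2, Z5, Z6}
  H-ε: {Z1, Z3, Z4}
  H-ζ: {Z1, Z4, Z5}
No single site covers all 6 demand points.
But {H-δ, H-ε} covers everything, so the minimum is 2.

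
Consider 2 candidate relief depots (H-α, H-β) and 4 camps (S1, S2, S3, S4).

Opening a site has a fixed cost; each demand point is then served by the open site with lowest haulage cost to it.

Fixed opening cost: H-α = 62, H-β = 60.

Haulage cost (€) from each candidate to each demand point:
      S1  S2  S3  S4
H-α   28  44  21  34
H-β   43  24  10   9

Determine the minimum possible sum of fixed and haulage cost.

Open {H-β}: assign each demand point to its cheapest open site.
  S1→H-β 43, S2→H-β 24, S3→H-β 10, S4→H-β 9
  haulage cost 86, fixed 60 → total 146.
Compare {H-α}: haulage cost 127 + fixed 62 = 189.
Compare {H-α, H-β}: haulage cost 71 + fixed 122 = 193.

146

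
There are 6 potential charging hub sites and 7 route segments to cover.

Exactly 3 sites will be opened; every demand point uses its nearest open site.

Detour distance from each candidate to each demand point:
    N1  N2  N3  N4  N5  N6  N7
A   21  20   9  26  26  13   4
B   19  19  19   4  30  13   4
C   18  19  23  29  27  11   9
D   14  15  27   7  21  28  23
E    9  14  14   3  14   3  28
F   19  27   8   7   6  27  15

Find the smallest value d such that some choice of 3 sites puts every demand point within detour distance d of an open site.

14

Open {A, B, E}.
  Farthest demand point is N2 at detour distance 14 (to E); all others are ≤ 14.
With {A, C, E} the worst case is 14.
With {A, D, E} the worst case is 14.
No size-3 selection achieves below 14.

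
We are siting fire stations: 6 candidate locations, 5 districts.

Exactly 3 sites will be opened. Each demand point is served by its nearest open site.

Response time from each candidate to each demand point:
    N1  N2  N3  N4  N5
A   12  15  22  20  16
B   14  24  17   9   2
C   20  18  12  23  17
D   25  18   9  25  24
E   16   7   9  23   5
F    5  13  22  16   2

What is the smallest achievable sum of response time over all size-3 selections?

Open {B, E, F}.
  N1→F 5, N2→E 7, N3→E 9, N4→B 9, N5→B 2  ⇒ total 32.
Compare {B, D, F}: total 38.
Compare {A, B, E}: total 39.
No size-3 selection does better; minimum is 32.

32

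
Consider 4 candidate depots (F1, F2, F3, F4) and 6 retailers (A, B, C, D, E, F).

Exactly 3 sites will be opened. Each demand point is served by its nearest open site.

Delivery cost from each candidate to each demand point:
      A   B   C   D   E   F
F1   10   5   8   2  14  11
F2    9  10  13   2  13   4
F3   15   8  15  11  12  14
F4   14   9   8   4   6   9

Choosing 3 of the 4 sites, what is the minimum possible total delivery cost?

Open {F1, F2, F4}.
  A→F2 9, B→F1 5, C→F1 8, D→F1 2, E→F4 6, F→F2 4  ⇒ total 34.
Compare {F2, F3, F4}: total 37.
Compare {F1, F2, F3}: total 40.
No size-3 selection does better; minimum is 34.

34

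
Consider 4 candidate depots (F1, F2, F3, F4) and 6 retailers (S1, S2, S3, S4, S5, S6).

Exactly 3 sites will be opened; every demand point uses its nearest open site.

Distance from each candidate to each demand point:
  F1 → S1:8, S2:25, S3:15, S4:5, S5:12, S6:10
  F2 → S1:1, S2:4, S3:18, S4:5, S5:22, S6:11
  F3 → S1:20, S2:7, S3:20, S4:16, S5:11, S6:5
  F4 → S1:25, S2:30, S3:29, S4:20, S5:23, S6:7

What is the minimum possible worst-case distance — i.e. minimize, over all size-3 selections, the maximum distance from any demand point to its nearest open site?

15

Open {F1, F2, F3}.
  Farthest demand point is S3 at distance 15 (to F1); all others are ≤ 15.
With {F1, F2, F4} the worst case is 15.
With {F1, F3, F4} the worst case is 15.
No size-3 selection achieves below 15.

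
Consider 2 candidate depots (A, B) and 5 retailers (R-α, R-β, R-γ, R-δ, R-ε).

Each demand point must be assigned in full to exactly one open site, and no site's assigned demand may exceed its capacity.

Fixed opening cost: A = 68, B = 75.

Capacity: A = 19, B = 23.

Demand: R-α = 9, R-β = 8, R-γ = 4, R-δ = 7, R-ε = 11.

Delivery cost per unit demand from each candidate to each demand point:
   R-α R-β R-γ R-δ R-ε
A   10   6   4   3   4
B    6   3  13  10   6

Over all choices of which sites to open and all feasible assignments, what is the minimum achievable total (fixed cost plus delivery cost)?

338

Open {A, B}; cheapest assignment that respects the capacities:
  A (cap 19, load 18): R-δ, R-ε — cost 7×3 + 11×4 = 65
  B (cap 23, load 21): R-α, R-β, R-γ — cost 9×6 + 8×3 + 4×13 = 130
  Shipping 195, fixed 143 → total 338.
  Any other capacity-feasible assignment to {A, B} ships for at least 195.
Total demand is 39 and no other set of sites has combined capacity ≥ 39, so {A, B} is the only feasible choice of open sites. Minimum: 338.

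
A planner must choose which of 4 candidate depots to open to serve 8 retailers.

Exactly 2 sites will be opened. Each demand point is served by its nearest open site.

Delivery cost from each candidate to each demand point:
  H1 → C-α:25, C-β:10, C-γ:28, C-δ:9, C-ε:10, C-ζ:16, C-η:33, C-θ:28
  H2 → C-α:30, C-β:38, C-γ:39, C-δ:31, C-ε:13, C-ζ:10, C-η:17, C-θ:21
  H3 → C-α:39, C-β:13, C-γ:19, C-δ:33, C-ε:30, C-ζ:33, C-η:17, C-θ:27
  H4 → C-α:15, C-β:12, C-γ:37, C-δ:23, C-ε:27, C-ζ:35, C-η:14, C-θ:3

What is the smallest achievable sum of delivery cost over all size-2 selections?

105

Open {H1, H4}.
  C-α→H4 15, C-β→H1 10, C-γ→H1 28, C-δ→H1 9, C-ε→H1 10, C-ζ→H1 16, C-η→H4 14, C-θ→H4 3  ⇒ total 105.
Compare {H2, H4}: total 127.
Compare {H1, H2}: total 130.
No size-2 selection does better; minimum is 105.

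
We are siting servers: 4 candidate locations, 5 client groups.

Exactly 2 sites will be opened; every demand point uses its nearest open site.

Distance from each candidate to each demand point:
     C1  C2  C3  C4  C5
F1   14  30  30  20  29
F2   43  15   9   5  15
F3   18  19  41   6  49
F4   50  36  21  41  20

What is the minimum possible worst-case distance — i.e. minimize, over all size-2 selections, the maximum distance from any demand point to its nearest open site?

Open {F1, F2}.
  Farthest demand point is C2 at distance 15 (to F2); all others are ≤ 15.
With {F2, F3} the worst case is 18.
With {F3, F4} the worst case is 21.
No size-2 selection achieves below 15.

15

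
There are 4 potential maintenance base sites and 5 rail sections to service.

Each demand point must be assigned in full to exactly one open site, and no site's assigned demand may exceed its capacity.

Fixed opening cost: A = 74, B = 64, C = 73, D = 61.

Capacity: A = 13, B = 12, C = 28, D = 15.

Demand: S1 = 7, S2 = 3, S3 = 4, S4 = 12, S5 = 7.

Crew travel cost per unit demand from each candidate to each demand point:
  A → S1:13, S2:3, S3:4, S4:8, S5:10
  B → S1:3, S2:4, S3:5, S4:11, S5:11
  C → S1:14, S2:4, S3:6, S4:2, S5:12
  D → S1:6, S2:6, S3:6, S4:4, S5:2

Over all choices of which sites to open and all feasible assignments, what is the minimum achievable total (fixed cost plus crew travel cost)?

250

Open {C, D}; cheapest assignment that respects the capacities:
  C (cap 28, load 19): S2, S3, S4 — cost 3×4 + 4×6 + 12×2 = 60
  D (cap 15, load 14): S1, S5 — cost 7×6 + 7×2 = 56
  Shipping 116, fixed 134 → total 250.
  Any other capacity-feasible assignment to {C, D} ships for at least 116.
Compare {B, C, D}: its best feasible assignment gives total 289.
Compare {B, C}: its best feasible assignment gives total 298.
Every other set of open sites that can feasibly serve all demand totals ≥ 289 even under its best assignment. Minimum: 250.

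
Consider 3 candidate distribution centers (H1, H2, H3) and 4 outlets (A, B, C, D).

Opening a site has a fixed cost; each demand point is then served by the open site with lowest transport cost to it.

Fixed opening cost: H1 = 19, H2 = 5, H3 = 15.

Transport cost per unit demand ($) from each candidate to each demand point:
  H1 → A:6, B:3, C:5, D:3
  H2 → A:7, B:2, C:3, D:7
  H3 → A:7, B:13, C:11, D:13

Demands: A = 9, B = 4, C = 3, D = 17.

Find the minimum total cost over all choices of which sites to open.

Open {H1, H2}: assign each demand point to its cheapest open site.
  A→H1 9×6=54, B→H2 4×2=8, C→H2 3×3=9, D→H1 17×3=51
  transport cost 122, fixed 24 → total 146.
Compare {H1}: transport cost 132 + fixed 19 = 151.
Compare {H1, H2, H3}: transport cost 122 + fixed 39 = 161.
Compare {H1, H3}: transport cost 132 + fixed 34 = 166.
All other subsets cost ≥ 151. Minimum total cost: 146.

146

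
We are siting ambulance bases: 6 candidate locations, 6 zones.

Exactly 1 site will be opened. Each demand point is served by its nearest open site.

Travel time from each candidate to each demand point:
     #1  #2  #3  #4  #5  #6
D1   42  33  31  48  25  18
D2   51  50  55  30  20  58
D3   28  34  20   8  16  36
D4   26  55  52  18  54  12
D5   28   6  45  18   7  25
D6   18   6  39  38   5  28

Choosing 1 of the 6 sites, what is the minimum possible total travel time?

Open {D5}.
  #1→D5 28, #2→D5 6, #3→D5 45, #4→D5 18, #5→D5 7, #6→D5 25  ⇒ total 129.
Compare {D6}: total 134.
Compare {D3}: total 142.
No size-1 selection does better; minimum is 129.

129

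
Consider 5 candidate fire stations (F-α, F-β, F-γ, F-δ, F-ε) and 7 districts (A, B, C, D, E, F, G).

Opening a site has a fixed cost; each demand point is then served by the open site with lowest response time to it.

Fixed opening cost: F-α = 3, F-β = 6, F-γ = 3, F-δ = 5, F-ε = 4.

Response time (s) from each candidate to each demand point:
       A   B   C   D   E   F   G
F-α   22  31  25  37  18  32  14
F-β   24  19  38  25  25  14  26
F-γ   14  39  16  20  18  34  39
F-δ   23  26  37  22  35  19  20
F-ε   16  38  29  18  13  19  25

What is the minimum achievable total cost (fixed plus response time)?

124

Open {F-α, F-β, F-γ, F-ε}: assign each demand point to its cheapest open site.
  A→F-γ 14, B→F-β 19, C→F-γ 16, D→F-ε 18, E→F-ε 13, F→F-β 14, G→F-α 14
  response time 108, fixed 16 → total 124.
Compare {F-α, F-β, F-γ}: response time 115 + fixed 12 = 127.
Compare {F-α, F-β, F-γ, F-δ, F-ε}: response time 108 + fixed 21 = 129.
Compare {F-α, F-β, F-ε}: response time 119 + fixed 13 = 132.
All other subsets cost ≥ 127. Minimum total cost: 124.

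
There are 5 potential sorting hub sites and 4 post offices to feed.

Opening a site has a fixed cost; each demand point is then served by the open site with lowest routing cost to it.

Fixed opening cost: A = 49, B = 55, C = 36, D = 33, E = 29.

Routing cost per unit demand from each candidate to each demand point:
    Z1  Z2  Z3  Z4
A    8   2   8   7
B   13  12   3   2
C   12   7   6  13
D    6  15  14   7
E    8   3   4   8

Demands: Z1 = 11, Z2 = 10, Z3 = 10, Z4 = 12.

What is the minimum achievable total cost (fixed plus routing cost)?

Open {B, E}: assign each demand point to its cheapest open site.
  Z1→E 11×8=88, Z2→E 10×3=30, Z3→B 10×3=30, Z4→B 12×2=24
  routing cost 172, fixed 84 → total 256.
Compare {A, B}: routing cost 162 + fixed 104 = 266.
Compare {B, D, E}: routing cost 150 + fixed 117 = 267.
Compare {A, B, D}: routing cost 140 + fixed 137 = 277.
All other subsets cost ≥ 266. Minimum total cost: 256.

256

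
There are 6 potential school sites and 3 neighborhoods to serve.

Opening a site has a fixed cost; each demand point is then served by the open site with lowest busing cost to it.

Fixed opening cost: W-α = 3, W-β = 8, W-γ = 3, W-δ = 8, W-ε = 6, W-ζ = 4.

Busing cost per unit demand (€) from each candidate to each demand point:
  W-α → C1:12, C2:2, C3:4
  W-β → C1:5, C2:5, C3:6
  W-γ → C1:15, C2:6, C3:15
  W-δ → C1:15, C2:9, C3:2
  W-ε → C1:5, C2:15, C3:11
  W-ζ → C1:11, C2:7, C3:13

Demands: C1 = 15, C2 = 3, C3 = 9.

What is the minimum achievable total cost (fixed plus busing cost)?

Open {W-α, W-δ, W-ε}: assign each demand point to its cheapest open site.
  C1→W-ε 15×5=75, C2→W-α 3×2=6, C3→W-δ 9×2=18
  busing cost 99, fixed 17 → total 116.
Compare {W-α, W-β, W-δ}: busing cost 99 + fixed 19 = 118.
Compare {W-α, W-γ, W-δ, W-ε}: busing cost 99 + fixed 20 = 119.
Compare {W-α, W-δ, W-ε, W-ζ}: busing cost 99 + fixed 21 = 120.
All other subsets cost ≥ 118. Minimum total cost: 116.

116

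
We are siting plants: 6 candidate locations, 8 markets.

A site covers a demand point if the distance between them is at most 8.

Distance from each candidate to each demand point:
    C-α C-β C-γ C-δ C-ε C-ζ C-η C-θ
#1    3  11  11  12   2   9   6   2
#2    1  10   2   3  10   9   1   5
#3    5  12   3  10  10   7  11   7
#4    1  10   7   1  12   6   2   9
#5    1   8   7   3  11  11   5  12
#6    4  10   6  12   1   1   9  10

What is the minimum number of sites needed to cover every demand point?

3

Coverage sets (demand points within 8 of each site):
  #1: {C-α, C-ε, C-η, C-θ}
  #2: {C-α, C-γ, C-δ, C-η, C-θ}
  #3: {C-α, C-γ, C-ζ, C-θ}
  #4: {C-α, C-γ, C-δ, C-ζ, C-η}
  #5: {C-α, C-β, C-γ, C-δ, C-η}
  #6: {C-α, C-γ, C-ε, C-ζ}
No 2 sites suffice: every size-2 union leaves at least one demand point uncovered.
But {#1, #3, #5} covers everything, so the minimum is 3.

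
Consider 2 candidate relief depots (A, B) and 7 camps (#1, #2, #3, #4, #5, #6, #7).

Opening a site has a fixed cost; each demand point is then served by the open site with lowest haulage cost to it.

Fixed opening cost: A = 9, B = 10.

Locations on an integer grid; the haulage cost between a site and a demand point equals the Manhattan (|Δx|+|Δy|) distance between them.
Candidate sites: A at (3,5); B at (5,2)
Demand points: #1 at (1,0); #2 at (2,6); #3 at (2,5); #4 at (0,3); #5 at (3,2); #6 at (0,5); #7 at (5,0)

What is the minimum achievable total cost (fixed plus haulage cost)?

37

Open {A}: assign each demand point to its cheapest open site.
  #1→A 7, #2→A 2, #3→A 1, #4→A 5, #5→A 3, #6→A 3, #7→A 7
  haulage cost 28, fixed 9 → total 37.
Compare {A, B}: haulage cost 21 + fixed 19 = 40.
Compare {B}: haulage cost 37 + fixed 10 = 47.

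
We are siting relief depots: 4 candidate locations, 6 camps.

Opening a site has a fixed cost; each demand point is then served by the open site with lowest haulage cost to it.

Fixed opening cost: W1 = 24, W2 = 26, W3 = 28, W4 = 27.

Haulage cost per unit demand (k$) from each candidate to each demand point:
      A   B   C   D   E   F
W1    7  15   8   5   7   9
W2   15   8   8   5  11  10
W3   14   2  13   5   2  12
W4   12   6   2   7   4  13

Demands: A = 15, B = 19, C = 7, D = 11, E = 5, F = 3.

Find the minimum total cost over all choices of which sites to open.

Open {W1, W3, W4}: assign each demand point to its cheapest open site.
  A→W1 15×7=105, B→W3 19×2=38, C→W4 7×2=14, D→W1 11×5=55, E→W3 5×2=10, F→W1 3×9=27
  haulage cost 249, fixed 79 → total 328.
Compare {W1, W3}: haulage cost 291 + fixed 52 = 343.
Compare {W1, W2, W3, W4}: haulage cost 249 + fixed 105 = 354.
Compare {W1, W2, W3}: haulage cost 291 + fixed 78 = 369.
All other subsets cost ≥ 343. Minimum total cost: 328.

328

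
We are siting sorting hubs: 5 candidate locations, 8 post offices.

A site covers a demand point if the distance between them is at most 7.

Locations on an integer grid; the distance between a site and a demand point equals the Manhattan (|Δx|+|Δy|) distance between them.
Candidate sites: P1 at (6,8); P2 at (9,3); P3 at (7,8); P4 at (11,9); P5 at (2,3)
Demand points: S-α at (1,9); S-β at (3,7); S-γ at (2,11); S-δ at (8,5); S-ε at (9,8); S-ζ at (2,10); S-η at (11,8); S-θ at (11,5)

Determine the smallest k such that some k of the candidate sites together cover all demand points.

Coverage sets (demand points within 7 of each site):
  P1: {S-α, S-β, S-γ, S-δ, S-ε, S-ζ, S-η}
  P2: {S-δ, S-ε, S-η, S-θ}
  P3: {S-α, S-β, S-δ, S-ε, S-ζ, S-η, S-θ}
  P4: {S-δ, S-ε, S-η, S-θ}
  P5: {S-α, S-β, S-ζ}
No single site covers all 8 demand points.
But {P1, P2} covers everything, so the minimum is 2.

2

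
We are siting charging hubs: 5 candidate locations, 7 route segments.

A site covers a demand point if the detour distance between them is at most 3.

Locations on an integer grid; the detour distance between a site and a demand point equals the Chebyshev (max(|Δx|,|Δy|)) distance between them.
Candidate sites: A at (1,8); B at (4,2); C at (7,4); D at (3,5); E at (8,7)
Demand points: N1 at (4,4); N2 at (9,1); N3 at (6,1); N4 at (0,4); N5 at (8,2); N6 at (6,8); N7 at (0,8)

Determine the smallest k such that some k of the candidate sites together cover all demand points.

2

Coverage sets (demand points within 3 of each site):
  A: {N7}
  B: {N1, N3}
  C: {N1, N2, N3, N5}
  D: {N1, N4, N6, N7}
  E: {N6}
No single site covers all 7 demand points.
But {C, D} covers everything, so the minimum is 2.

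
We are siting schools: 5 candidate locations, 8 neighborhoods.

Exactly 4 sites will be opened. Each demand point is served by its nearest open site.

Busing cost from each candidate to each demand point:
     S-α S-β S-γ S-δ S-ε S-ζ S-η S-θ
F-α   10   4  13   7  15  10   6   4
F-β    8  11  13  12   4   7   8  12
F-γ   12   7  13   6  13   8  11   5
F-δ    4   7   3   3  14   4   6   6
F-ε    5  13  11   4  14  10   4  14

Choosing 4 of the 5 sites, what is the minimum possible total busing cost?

30

Open {F-α, F-β, F-δ, F-ε}.
  S-α→F-δ 4, S-β→F-α 4, S-γ→F-δ 3, S-δ→F-δ 3, S-ε→F-β 4, S-ζ→F-δ 4, S-η→F-ε 4, S-θ→F-α 4  ⇒ total 30.
Compare {F-α, F-β, F-γ, F-δ}: total 32.
Compare {F-β, F-γ, F-δ, F-ε}: total 34.
No size-4 selection does better; minimum is 30.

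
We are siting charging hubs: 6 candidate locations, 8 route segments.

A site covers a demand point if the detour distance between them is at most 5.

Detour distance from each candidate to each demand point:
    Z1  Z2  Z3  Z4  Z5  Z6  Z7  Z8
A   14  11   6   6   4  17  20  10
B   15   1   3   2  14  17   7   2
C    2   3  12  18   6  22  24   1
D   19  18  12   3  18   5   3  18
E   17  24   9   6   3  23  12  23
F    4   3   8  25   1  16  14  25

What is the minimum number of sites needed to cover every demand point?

3

Coverage sets (demand points within 5 of each site):
  A: {Z5}
  B: {Z2, Z3, Z4, Z8}
  C: {Z1, Z2, Z8}
  D: {Z4, Z6, Z7}
  E: {Z5}
  F: {Z1, Z2, Z5}
No 2 sites suffice: every size-2 union leaves at least one demand point uncovered.
But {B, D, F} covers everything, so the minimum is 3.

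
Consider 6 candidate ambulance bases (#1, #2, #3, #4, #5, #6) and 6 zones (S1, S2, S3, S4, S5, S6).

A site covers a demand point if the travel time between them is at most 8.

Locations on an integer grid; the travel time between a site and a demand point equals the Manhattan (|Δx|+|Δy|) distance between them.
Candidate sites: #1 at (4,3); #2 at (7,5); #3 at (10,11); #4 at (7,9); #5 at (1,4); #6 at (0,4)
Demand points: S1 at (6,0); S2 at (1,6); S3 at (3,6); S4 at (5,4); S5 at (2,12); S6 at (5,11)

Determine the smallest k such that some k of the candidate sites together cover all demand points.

Coverage sets (demand points within 8 of each site):
  #1: {S1, S2, S3, S4}
  #2: {S1, S2, S3, S4, S6}
  #3: {S6}
  #4: {S3, S4, S5, S6}
  #5: {S2, S3, S4}
  #6: {S2, S3, S4}
No single site covers all 6 demand points.
But {#1, #4} covers everything, so the minimum is 2.

2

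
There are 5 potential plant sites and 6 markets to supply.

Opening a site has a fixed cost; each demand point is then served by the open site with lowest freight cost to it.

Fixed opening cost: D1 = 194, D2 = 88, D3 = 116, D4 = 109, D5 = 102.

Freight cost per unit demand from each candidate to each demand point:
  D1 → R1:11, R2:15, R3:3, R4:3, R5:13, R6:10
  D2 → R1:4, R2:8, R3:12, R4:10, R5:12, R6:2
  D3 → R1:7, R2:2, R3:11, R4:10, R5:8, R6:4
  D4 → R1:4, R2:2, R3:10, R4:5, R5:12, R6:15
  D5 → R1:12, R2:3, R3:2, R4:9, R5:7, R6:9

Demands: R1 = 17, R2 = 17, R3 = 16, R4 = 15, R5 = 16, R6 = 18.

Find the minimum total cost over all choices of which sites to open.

624

Open {D2, D5}: assign each demand point to its cheapest open site.
  R1→D2 17×4=68, R2→D5 17×3=51, R3→D5 16×2=32, R4→D5 15×9=135, R5→D5 16×7=112, R6→D2 18×2=36
  freight cost 434, fixed 190 → total 624.
Compare {D2, D4, D5}: freight cost 357 + fixed 299 = 656.
Compare {D4, D5}: freight cost 483 + fixed 211 = 694.
Compare {D3, D4, D5}: freight cost 393 + fixed 327 = 720.
All other subsets cost ≥ 656. Minimum total cost: 624.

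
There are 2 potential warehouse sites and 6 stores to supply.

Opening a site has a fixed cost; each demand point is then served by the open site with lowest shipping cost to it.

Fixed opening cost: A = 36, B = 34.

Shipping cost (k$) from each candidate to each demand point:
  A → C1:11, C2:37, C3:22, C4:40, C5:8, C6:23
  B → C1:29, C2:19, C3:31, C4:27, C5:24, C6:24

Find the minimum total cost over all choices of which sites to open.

177

Open {A}: assign each demand point to its cheapest open site.
  C1→A 11, C2→A 37, C3→A 22, C4→A 40, C5→A 8, C6→A 23
  shipping cost 141, fixed 36 → total 177.
Compare {A, B}: shipping cost 110 + fixed 70 = 180.
Compare {B}: shipping cost 154 + fixed 34 = 188.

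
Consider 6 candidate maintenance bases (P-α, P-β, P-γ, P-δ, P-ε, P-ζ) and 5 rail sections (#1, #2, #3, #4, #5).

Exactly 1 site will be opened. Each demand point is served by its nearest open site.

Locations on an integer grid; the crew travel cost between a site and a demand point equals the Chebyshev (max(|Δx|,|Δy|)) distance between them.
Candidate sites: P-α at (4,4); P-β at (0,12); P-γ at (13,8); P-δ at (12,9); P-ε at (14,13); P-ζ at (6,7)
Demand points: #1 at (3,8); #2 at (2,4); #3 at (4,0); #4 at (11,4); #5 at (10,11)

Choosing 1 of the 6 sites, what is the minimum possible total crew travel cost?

23

Open {P-ζ}.
  #1→P-ζ 3, #2→P-ζ 4, #3→P-ζ 7, #4→P-ζ 5, #5→P-ζ 4  ⇒ total 23.
Compare {P-α}: total 24.
Compare {P-δ}: total 35.
No size-1 selection does better; minimum is 23.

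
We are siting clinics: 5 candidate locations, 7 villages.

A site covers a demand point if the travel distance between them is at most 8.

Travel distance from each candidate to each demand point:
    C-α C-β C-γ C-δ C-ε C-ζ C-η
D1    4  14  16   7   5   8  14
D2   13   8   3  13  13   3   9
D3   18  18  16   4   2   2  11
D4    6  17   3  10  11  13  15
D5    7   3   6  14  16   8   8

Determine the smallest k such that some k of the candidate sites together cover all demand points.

2

Coverage sets (demand points within 8 of each site):
  D1: {C-α, C-δ, C-ε, C-ζ}
  D2: {C-β, C-γ, C-ζ}
  D3: {C-δ, C-ε, C-ζ}
  D4: {C-α, C-γ}
  D5: {C-α, C-β, C-γ, C-ζ, C-η}
No single site covers all 7 demand points.
But {D1, D5} covers everything, so the minimum is 2.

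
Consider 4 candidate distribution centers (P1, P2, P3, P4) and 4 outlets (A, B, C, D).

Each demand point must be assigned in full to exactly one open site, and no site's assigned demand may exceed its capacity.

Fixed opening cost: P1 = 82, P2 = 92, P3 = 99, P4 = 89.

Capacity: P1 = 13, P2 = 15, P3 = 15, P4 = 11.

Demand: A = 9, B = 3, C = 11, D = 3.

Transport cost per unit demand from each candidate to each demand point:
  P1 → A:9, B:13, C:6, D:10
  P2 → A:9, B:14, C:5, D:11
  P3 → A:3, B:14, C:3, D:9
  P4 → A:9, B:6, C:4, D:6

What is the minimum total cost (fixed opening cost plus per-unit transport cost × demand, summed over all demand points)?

Open {P3, P4}; cheapest assignment that respects the capacities:
  P3 (cap 15, load 15): A, B, D — cost 9×3 + 3×14 + 3×9 = 96
  P4 (cap 11, load 11): C — cost 11×4 = 44
  Shipping 140, fixed 188 → total 328.
  Any other capacity-feasible assignment to {P3, P4} ships for at least 140.
Compare {P2, P3}: its best feasible assignment gives total 342.
Compare {P1, P3}: its best feasible assignment gives total 343.
Every other set of open sites that can feasibly serve all demand totals ≥ 342 even under its best assignment. Minimum: 328.

328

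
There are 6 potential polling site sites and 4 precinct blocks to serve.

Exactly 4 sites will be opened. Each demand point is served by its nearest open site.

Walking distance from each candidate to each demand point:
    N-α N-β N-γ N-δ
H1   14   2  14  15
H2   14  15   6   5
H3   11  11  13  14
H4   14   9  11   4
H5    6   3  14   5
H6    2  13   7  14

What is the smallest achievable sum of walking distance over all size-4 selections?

14

Open {H1, H2, H4, H6}.
  N-α→H6 2, N-β→H1 2, N-γ→H2 6, N-δ→H4 4  ⇒ total 14.
Compare {H1, H2, H3, H6}: total 15.
Compare {H1, H2, H5, H6}: total 15.
No size-4 selection does better; minimum is 14.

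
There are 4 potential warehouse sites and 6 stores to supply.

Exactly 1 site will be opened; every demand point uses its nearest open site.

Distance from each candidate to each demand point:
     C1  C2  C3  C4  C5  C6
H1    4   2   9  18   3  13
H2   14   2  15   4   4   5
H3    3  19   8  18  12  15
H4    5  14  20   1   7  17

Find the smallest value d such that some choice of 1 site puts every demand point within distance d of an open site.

15

Open {H2}.
  Farthest demand point is C3 at distance 15 (to H2); all others are ≤ 15.
With {H1} the worst case is 18.
With {H3} the worst case is 19.
No size-1 selection achieves below 15.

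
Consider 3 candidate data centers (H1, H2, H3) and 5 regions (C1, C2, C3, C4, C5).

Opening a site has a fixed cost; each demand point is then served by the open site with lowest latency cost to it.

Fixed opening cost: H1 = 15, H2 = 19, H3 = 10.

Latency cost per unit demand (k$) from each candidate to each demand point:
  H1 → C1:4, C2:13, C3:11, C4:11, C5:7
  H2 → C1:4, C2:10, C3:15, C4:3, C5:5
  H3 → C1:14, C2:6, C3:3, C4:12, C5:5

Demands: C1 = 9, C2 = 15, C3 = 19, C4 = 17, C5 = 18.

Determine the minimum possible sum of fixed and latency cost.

Open {H2, H3}: assign each demand point to its cheapest open site.
  C1→H2 9×4=36, C2→H3 15×6=90, C3→H3 19×3=57, C4→H2 17×3=51, C5→H2 18×5=90
  latency cost 324, fixed 29 → total 353.
Compare {H1, H2, H3}: latency cost 324 + fixed 44 = 368.
Compare {H1, H3}: latency cost 460 + fixed 25 = 485.
Compare {H1, H2}: latency cost 536 + fixed 34 = 570.
All other subsets cost ≥ 368. Minimum total cost: 353.

353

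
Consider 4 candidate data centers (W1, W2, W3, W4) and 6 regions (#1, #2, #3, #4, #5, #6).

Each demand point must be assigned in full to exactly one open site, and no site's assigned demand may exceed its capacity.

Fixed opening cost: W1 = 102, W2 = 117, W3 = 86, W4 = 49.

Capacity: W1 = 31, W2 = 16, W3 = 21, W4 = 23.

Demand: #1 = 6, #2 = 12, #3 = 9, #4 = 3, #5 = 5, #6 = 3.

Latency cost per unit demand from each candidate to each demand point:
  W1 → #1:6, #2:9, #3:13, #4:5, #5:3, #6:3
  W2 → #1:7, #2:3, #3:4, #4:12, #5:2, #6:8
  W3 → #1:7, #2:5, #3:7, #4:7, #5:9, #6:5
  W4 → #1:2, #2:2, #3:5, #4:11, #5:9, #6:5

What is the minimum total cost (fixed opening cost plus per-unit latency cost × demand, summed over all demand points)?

295

Open {W1, W4}; cheapest assignment that respects the capacities:
  W1 (cap 31, load 17): #1, #4, #5, #6 — cost 6×6 + 3×5 + 5×3 + 3×3 = 75
  W4 (cap 23, load 21): #2, #3 — cost 12×2 + 9×5 = 69
  Shipping 144, fixed 151 → total 295.
  Any other capacity-feasible assignment to {W1, W4} ships for at least 144.
Compare {W3, W4}: its best feasible assignment gives total 315.
Compare {W2, W4}: its best feasible assignment gives total 343.
Every other set of open sites that can feasibly serve all demand totals ≥ 315 even under its best assignment. Minimum: 295.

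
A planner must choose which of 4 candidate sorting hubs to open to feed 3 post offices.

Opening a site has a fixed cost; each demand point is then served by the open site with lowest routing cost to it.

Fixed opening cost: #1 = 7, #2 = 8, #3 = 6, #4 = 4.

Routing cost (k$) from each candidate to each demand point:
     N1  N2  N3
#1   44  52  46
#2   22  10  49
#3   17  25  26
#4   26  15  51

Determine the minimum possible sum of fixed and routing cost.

67

Open {#2, #3}: assign each demand point to its cheapest open site.
  N1→#3 17, N2→#2 10, N3→#3 26
  routing cost 53, fixed 14 → total 67.
Compare {#3, #4}: routing cost 58 + fixed 10 = 68.
Compare {#2, #3, #4}: routing cost 53 + fixed 18 = 71.
Compare {#3}: routing cost 68 + fixed 6 = 74.
All other subsets cost ≥ 68. Minimum total cost: 67.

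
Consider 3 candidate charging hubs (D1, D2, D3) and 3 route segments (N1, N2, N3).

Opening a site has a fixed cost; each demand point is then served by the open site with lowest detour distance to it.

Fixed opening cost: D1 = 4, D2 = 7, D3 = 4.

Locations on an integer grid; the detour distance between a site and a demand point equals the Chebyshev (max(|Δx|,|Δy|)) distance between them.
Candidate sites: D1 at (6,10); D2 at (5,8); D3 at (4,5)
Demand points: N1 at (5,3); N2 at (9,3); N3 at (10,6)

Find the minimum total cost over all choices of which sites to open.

17

Open {D3}: assign each demand point to its cheapest open site.
  N1→D3 2, N2→D3 5, N3→D3 6
  detour distance 13, fixed 4 → total 17.
Compare {D1, D3}: detour distance 11 + fixed 8 = 19.
Compare {D1}: detour distance 18 + fixed 4 = 22.
Compare {D2}: detour distance 15 + fixed 7 = 22.
All other subsets cost ≥ 19. Minimum total cost: 17.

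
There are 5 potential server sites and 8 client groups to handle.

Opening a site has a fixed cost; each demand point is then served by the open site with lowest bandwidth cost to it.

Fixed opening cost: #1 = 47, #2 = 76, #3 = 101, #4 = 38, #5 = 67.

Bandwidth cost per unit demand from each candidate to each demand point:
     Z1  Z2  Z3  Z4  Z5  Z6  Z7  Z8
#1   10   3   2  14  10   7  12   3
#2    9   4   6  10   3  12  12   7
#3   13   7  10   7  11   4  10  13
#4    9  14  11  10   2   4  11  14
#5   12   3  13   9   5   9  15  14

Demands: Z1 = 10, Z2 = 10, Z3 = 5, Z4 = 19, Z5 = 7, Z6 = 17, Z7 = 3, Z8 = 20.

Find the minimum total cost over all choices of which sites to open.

Open {#1, #4}: assign each demand point to its cheapest open site.
  Z1→#4 10×9=90, Z2→#1 10×3=30, Z3→#1 5×2=10, Z4→#4 19×10=190, Z5→#4 7×2=14, Z6→#4 17×4=68, Z7→#4 3×11=33, Z8→#1 20×3=60
  bandwidth cost 495, fixed 85 → total 580.
Compare {#1, #3, #4}: bandwidth cost 435 + fixed 186 = 621.
Compare {#1, #4, #5}: bandwidth cost 476 + fixed 152 = 628.
Compare {#1, #3}: bandwidth cost 501 + fixed 148 = 649.
All other subsets cost ≥ 621. Minimum total cost: 580.

580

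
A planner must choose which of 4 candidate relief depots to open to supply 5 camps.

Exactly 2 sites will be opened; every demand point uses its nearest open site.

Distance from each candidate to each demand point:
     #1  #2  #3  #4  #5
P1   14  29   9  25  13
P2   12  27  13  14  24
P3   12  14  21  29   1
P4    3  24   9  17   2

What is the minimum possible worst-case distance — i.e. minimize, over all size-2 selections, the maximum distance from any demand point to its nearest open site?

14

Open {P2, P3}.
  Farthest demand point is #2 at distance 14 (to P3); all others are ≤ 14.
With {P3, P4} the worst case is 17.
With {P1, P4} the worst case is 24.
No size-2 selection achieves below 14.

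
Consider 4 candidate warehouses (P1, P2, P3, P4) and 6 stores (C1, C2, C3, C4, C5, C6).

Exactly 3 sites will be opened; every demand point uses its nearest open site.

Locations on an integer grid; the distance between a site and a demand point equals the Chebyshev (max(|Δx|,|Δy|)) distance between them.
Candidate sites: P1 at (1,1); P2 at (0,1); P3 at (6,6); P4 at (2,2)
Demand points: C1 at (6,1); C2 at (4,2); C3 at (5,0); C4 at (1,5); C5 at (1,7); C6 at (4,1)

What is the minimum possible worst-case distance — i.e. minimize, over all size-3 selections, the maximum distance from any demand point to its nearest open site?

5

Open {P1, P2, P3}.
  Farthest demand point is C1 at distance 5 (to P1); all others are ≤ 5.
With {P1, P2, P4} the worst case is 5.
With {P1, P3, P4} the worst case is 5.
No size-3 selection achieves below 5.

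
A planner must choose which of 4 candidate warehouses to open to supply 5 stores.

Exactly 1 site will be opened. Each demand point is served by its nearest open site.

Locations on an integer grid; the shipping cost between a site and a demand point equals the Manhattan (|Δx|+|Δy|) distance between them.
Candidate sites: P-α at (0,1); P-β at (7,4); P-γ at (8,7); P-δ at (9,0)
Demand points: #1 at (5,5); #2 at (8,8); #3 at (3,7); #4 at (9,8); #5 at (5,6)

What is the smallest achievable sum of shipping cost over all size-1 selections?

Open {P-γ}.
  #1→P-γ 5, #2→P-γ 1, #3→P-γ 5, #4→P-γ 2, #5→P-γ 4  ⇒ total 17.
Compare {P-β}: total 25.
Compare {P-δ}: total 49.
No size-1 selection does better; minimum is 17.

17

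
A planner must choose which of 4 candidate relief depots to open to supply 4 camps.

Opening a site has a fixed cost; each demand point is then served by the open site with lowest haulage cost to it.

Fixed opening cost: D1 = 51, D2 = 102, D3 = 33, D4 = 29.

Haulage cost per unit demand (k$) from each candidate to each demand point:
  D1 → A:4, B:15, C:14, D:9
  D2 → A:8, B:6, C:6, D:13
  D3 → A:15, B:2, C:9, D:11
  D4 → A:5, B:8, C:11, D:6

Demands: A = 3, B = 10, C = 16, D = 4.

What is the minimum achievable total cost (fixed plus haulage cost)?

265

Open {D3, D4}: assign each demand point to its cheapest open site.
  A→D4 3×5=15, B→D3 10×2=20, C→D3 16×9=144, D→D4 4×6=24
  haulage cost 203, fixed 62 → total 265.
Compare {D3}: haulage cost 253 + fixed 33 = 286.
Compare {D1, D3}: haulage cost 212 + fixed 84 = 296.
Compare {D1, D3, D4}: haulage cost 200 + fixed 113 = 313.
All other subsets cost ≥ 286. Minimum total cost: 265.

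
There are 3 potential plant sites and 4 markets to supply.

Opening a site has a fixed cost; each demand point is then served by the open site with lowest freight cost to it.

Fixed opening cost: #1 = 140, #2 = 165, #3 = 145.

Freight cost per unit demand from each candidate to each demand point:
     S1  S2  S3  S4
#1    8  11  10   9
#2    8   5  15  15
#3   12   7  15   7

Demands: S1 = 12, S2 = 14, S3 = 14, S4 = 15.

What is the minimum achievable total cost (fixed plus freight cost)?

Open {#1}: assign each demand point to its cheapest open site.
  S1→#1 12×8=96, S2→#1 14×11=154, S3→#1 14×10=140, S4→#1 15×9=135
  freight cost 525, fixed 140 → total 665.
Compare {#3}: freight cost 557 + fixed 145 = 702.
Compare {#1, #3}: freight cost 439 + fixed 285 = 724.
Compare {#1, #2}: freight cost 441 + fixed 305 = 746.
All other subsets cost ≥ 702. Minimum total cost: 665.

665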